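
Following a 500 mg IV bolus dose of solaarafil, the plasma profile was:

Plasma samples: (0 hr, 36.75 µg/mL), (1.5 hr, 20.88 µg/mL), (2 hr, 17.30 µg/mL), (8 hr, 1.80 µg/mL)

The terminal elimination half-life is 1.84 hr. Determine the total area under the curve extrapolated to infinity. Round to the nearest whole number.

AUC = 115 µg/mL·hr

Trapezoidal AUC_0→8:
  [0→1.5]: (36.75+20.88)/2 × 1.5 = 43.2225
  [1.5→2]: (20.88+17.30)/2 × 0.5 = 9.545
  [2→8]: (17.30+1.80)/2 × 6 = 57.3
  Sum = 110.0675 µg/mL·hr
k_e = ln2 / t½ = 0.693147 / 1.84 = 0.3767 hr^-1
Extrapolated tail: C_last / k_e = 1.80 / 0.3767 = 4.778
AUC_0→∞ = 110.0675 + 4.778 = 114.8455 µg/mL·hr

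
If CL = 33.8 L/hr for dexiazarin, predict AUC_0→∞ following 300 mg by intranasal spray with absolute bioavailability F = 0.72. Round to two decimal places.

AUC = 6.39 mg/L·hr

AUC_0→∞ = F × Dose / CL
        = 0.72 × 300 / 33.8 = 6.39053 mg/L·hr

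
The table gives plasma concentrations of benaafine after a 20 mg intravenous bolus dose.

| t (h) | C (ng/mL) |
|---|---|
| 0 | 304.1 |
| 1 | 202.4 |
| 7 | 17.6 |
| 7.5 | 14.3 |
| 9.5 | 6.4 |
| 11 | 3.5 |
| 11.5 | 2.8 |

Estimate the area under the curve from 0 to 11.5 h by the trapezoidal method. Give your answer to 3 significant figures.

AUC = 951 ng/mL·h

Trapezoidal AUC_0→11.5:
  [0→1]: (304.1+202.4)/2 × 1 = 253.25
  [1→7]: (202.4+17.6)/2 × 6 = 660.0
  [7→7.5]: (17.6+14.3)/2 × 0.5 = 7.975
  [7.5→9.5]: (14.3+6.4)/2 × 2 = 20.7
  [9.5→11]: (6.4+3.5)/2 × 1.5 = 7.425
  [11→11.5]: (3.5+2.8)/2 × 0.5 = 1.575
  Sum = 950.925 ng/mL·h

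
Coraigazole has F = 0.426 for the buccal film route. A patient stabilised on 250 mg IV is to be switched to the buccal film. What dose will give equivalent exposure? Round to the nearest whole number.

For equal systemic exposure: F × D_ev = D_iv
D_ev = D_iv / F = 250 / 0.426 = 586.854 mg

D_buccal = 587 mg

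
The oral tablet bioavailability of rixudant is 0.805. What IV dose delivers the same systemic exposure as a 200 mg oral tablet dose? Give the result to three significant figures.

Systemic exposure from an extravascular dose = F × D_ev, so the equivalent IV dose is F × D_ev.
D_iv = F × D_ev = 0.805 × 200 = 161 mg

D_iv = 161 mg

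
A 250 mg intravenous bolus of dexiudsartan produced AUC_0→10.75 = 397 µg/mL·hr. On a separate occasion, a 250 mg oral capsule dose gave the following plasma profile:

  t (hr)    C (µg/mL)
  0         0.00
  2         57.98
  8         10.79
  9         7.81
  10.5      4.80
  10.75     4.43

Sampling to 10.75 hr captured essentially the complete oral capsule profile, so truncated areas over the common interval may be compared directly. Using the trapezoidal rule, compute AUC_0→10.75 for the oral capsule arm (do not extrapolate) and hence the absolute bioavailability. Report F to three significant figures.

F = 0.716

Trapezoidal AUC_0→10.75 (oral capsule):
  [0→2]: (0.00+57.98)/2 × 2 = 57.98
  [2→8]: (57.98+10.79)/2 × 6 = 206.31
  [8→9]: (10.79+7.81)/2 × 1 = 9.3
  [9→10.5]: (7.81+4.80)/2 × 1.5 = 9.4575
  [10.5→10.75]: (4.80+4.43)/2 × 0.25 = 1.15375
  Sum = 284.20125 µg/mL·hr
F = (AUC_ev/D_ev)/(AUC_iv/D_iv) = (284.20125/250)/(397/250) = 1.136805/1.588 = 0.7159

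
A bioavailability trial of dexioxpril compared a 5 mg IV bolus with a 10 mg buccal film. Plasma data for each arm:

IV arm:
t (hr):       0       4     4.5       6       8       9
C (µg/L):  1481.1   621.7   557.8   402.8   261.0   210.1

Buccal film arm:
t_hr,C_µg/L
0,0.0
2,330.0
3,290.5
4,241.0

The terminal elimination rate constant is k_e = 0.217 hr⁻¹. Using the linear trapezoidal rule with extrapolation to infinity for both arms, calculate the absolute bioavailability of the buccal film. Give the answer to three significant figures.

F = 0.142

Trapezoidal AUC_0→9 (IV):
  [0→4]: (1481.1+621.7)/2 × 4 = 4205.6
  [4→4.5]: (621.7+557.8)/2 × 0.5 = 294.875
  [4.5→6]: (557.8+402.8)/2 × 1.5 = 720.45
  [6→8]: (402.8+261.0)/2 × 2 = 663.8
  [8→9]: (261.0+210.1)/2 × 1 = 235.55
  Sum = 6120.275 µg/L·hr
IV tail: 210.1/0.217 = 968.203; AUC_iv,0→∞ = 6120.275 + 968.203 = 7088.478 µg/L·hr
Trapezoidal AUC_0→4 (buccal film):
  [0→2]: (0.0+330.0)/2 × 2 = 330.0
  [2→3]: (330.0+290.5)/2 × 1 = 310.25
  [3→4]: (290.5+241.0)/2 × 1 = 265.75
  Sum = 906.0 µg/L·hr
buccal film tail: 241.0/0.217 = 1110.599; AUC_ev,0→∞ = 906.0 + 1110.599 = 2016.599 µg/L·hr
F = (AUC_ev/D_ev)/(AUC_iv/D_iv) = (2016.599/10)/(7088.478/5) = 201.6599/1417.6956 = 0.1422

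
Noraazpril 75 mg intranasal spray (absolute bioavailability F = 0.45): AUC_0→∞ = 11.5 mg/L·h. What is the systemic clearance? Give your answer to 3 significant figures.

CL = 2.93 L/h

CL = F × Dose / AUC_0→∞
   = 0.45 × 75 / 11.5 = 2.93478 L/h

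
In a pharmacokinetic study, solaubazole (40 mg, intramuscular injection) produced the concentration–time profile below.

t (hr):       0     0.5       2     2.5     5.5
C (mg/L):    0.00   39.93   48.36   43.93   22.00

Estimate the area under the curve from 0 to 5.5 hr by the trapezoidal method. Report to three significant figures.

AUC = 198 mg/L·hr

Trapezoidal AUC_0→5.5:
  [0→0.5]: (0.00+39.93)/2 × 0.5 = 9.9825
  [0.5→2]: (39.93+48.36)/2 × 1.5 = 66.2175
  [2→2.5]: (48.36+43.93)/2 × 0.5 = 23.0725
  [2.5→5.5]: (43.93+22.00)/2 × 3 = 98.895
  Sum = 198.1675 mg/L·hr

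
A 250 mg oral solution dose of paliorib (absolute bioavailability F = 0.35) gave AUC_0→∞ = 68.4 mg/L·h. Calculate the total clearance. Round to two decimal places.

CL = 1.28 L/h

CL = F × Dose / AUC_0→∞
   = 0.35 × 250 / 68.4 = 1.27924 L/h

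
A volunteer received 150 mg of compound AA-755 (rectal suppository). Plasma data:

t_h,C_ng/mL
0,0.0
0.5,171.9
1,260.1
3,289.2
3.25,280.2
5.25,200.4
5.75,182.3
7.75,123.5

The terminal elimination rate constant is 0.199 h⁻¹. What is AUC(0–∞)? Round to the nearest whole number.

Trapezoidal AUC_0→7.75:
  [0→0.5]: (0.0+171.9)/2 × 0.5 = 42.975
  [0.5→1]: (171.9+260.1)/2 × 0.5 = 108.0
  [1→3]: (260.1+289.2)/2 × 2 = 549.3
  [3→3.25]: (289.2+280.2)/2 × 0.25 = 71.175
  [3.25→5.25]: (280.2+200.4)/2 × 2 = 480.6
  [5.25→5.75]: (200.4+182.3)/2 × 0.5 = 95.675
  [5.75→7.75]: (182.3+123.5)/2 × 2 = 305.8
  Sum = 1653.525 ng/mL·h
Extrapolated tail: C_last / k_e = 123.5 / 0.199 = 620.603
AUC_0→∞ = 1653.525 + 620.603 = 2274.128 ng/mL·h

AUC = 2274 ng/mL·h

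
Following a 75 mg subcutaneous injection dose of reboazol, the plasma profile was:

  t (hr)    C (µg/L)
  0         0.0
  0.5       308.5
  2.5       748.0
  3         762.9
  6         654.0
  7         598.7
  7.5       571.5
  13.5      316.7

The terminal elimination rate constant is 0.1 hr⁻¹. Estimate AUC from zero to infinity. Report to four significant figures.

AUC = 10390 µg/L·hr

Trapezoidal AUC_0→13.5:
  [0→0.5]: (0.0+308.5)/2 × 0.5 = 77.125
  [0.5→2.5]: (308.5+748.0)/2 × 2 = 1056.5
  [2.5→3]: (748.0+762.9)/2 × 0.5 = 377.725
  [3→6]: (762.9+654.0)/2 × 3 = 2125.35
  [6→7]: (654.0+598.7)/2 × 1 = 626.35
  [7→7.5]: (598.7+571.5)/2 × 0.5 = 292.55
  [7.5→13.5]: (571.5+316.7)/2 × 6 = 2664.6
  Sum = 7220.2 µg/L·hr
Extrapolated tail: C_last / k_e = 316.7 / 0.1 = 3167.000
AUC_0→∞ = 7220.2 + 3167.000 = 10387.2 µg/L·hr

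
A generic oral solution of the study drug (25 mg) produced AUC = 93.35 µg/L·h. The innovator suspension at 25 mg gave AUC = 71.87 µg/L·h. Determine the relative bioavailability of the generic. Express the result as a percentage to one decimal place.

F_rel = (AUC_test/D_test) / (AUC_ref/D_ref)
      = (93.35/25) / (71.87/25)
      = 3.734 / 2.8748 = 1.2989 = 129.89%

F_rel = 129.9%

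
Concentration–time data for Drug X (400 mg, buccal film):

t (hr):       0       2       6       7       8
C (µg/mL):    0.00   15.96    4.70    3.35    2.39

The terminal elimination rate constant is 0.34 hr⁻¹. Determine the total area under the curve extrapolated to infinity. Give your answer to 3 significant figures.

Trapezoidal AUC_0→8:
  [0→2]: (0.00+15.96)/2 × 2 = 15.96
  [2→6]: (15.96+4.70)/2 × 4 = 41.32
  [6→7]: (4.70+3.35)/2 × 1 = 4.025
  [7→8]: (3.35+2.39)/2 × 1 = 2.87
  Sum = 64.175 µg/mL·hr
Extrapolated tail: C_last / k_e = 2.39 / 0.34 = 7.029
AUC_0→∞ = 64.175 + 7.029 = 71.204 µg/mL·hr

AUC = 71.2 µg/mL·hr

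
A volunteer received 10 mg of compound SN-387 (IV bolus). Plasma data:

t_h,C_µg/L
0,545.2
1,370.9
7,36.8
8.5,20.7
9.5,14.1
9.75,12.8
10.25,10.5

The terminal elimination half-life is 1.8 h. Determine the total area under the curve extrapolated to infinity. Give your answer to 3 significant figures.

Trapezoidal AUC_0→10.25:
  [0→1]: (545.2+370.9)/2 × 1 = 458.05
  [1→7]: (370.9+36.8)/2 × 6 = 1223.1
  [7→8.5]: (36.8+20.7)/2 × 1.5 = 43.125
  [8.5→9.5]: (20.7+14.1)/2 × 1 = 17.4
  [9.5→9.75]: (14.1+12.8)/2 × 0.25 = 3.3625
  [9.75→10.25]: (12.8+10.5)/2 × 0.5 = 5.825
  Sum = 1750.8625 µg/L·h
k_e = ln2 / t½ = 0.693147 / 1.8 = 0.3851 h^-1
Extrapolated tail: C_last / k_e = 10.5 / 0.3851 = 27.266
AUC_0→∞ = 1750.8625 + 27.266 = 1778.1285 µg/L·h

AUC = 1780 µg/L·h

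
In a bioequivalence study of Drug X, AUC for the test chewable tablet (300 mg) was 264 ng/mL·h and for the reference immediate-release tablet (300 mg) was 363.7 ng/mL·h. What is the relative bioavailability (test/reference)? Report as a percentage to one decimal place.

F_rel = (AUC_test/D_test) / (AUC_ref/D_ref)
      = (264/300) / (363.7/300)
      = 0.88 / 1.21233 = 0.7259 = 72.59%

F_rel = 72.6%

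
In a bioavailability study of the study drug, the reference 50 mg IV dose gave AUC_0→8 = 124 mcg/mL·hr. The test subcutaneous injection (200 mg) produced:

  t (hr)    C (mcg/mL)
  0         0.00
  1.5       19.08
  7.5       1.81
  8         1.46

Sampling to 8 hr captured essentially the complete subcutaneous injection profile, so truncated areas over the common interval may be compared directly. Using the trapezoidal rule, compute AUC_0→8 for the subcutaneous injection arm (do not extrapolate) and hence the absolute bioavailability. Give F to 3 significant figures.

F = 0.157

Trapezoidal AUC_0→8 (subcutaneous injection):
  [0→1.5]: (0.00+19.08)/2 × 1.5 = 14.31
  [1.5→7.5]: (19.08+1.81)/2 × 6 = 62.67
  [7.5→8]: (1.81+1.46)/2 × 0.5 = 0.8175
  Sum = 77.7975 mcg/mL·hr
F = (AUC_ev/D_ev)/(AUC_iv/D_iv) = (77.7975/200)/(124/50) = 0.3889875/2.48 = 0.1568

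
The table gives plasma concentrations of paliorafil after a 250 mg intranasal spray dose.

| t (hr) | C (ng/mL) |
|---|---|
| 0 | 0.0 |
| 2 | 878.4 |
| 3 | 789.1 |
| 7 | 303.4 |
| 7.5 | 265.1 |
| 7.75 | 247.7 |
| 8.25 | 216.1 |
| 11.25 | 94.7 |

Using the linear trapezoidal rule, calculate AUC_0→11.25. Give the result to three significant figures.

AUC = 4690 ng/mL·hr

Trapezoidal AUC_0→11.25:
  [0→2]: (0.0+878.4)/2 × 2 = 878.4
  [2→3]: (878.4+789.1)/2 × 1 = 833.75
  [3→7]: (789.1+303.4)/2 × 4 = 2185.0
  [7→7.5]: (303.4+265.1)/2 × 0.5 = 142.125
  [7.5→7.75]: (265.1+247.7)/2 × 0.25 = 64.1
  [7.75→8.25]: (247.7+216.1)/2 × 0.5 = 115.95
  [8.25→11.25]: (216.1+94.7)/2 × 3 = 466.2
  Sum = 4685.525 ng/mL·hr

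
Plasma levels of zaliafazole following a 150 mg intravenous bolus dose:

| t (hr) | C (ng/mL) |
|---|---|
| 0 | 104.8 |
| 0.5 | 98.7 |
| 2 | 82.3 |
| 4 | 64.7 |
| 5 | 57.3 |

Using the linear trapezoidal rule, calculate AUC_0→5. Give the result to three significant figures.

Trapezoidal AUC_0→5:
  [0→0.5]: (104.8+98.7)/2 × 0.5 = 50.875
  [0.5→2]: (98.7+82.3)/2 × 1.5 = 135.75
  [2→4]: (82.3+64.7)/2 × 2 = 147.0
  [4→5]: (64.7+57.3)/2 × 1 = 61.0
  Sum = 394.625 ng/mL·hr

AUC = 395 ng/mL·hr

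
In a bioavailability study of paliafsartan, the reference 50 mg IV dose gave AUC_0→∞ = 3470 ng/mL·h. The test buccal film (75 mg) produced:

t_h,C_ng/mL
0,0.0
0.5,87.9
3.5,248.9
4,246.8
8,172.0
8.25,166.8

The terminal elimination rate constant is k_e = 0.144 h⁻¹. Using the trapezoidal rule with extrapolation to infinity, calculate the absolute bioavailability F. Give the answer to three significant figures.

F = 0.517

Trapezoidal AUC_0→8.25 (buccal film):
  [0→0.5]: (0.0+87.9)/2 × 0.5 = 21.975
  [0.5→3.5]: (87.9+248.9)/2 × 3 = 505.2
  [3.5→4]: (248.9+246.8)/2 × 0.5 = 123.925
  [4→8]: (246.8+172.0)/2 × 4 = 837.6
  [8→8.25]: (172.0+166.8)/2 × 0.25 = 42.35
  Sum = 1531.05 ng/mL·h
Tail: C_last/k_e = 166.8/0.144 = 1158.333
AUC_0→∞ (buccal film) = 1531.05 + 1158.333 = 2689.383 ng/mL·h
F = (AUC_ev/D_ev)/(AUC_iv/D_iv) = (2689.383/75)/(3470/50) = 35.85844/69.4 = 0.5167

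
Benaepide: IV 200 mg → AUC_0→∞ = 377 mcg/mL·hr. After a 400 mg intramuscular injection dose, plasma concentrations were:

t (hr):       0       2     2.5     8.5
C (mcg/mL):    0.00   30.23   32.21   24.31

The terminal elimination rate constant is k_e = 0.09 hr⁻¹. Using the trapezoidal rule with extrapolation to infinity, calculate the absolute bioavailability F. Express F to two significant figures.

F = 0.64

Trapezoidal AUC_0→8.5 (intramuscular injection):
  [0→2]: (0.00+30.23)/2 × 2 = 30.23
  [2→2.5]: (30.23+32.21)/2 × 0.5 = 15.61
  [2.5→8.5]: (32.21+24.31)/2 × 6 = 169.56
  Sum = 215.4 mcg/mL·hr
Tail: C_last/k_e = 24.31/0.09 = 270.111
AUC_0→∞ (intramuscular injection) = 215.4 + 270.111 = 485.511 mcg/mL·hr
F = (AUC_ev/D_ev)/(AUC_iv/D_iv) = (485.511/400)/(377/200) = 1.2137775/1.885 = 0.6439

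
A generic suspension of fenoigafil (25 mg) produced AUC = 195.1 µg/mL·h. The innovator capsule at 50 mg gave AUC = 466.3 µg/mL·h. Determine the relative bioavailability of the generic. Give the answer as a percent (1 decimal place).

F_rel = (AUC_test/D_test) / (AUC_ref/D_ref)
      = (195.1/25) / (466.3/50)
      = 7.804 / 9.326 = 0.8368 = 83.68%

F_rel = 83.7%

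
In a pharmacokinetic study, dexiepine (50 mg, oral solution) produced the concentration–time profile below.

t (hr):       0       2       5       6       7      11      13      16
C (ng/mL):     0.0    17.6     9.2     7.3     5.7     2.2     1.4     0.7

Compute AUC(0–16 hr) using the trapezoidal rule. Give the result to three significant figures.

Trapezoidal AUC_0→16:
  [0→2]: (0.0+17.6)/2 × 2 = 17.6
  [2→5]: (17.6+9.2)/2 × 3 = 40.2
  [5→6]: (9.2+7.3)/2 × 1 = 8.25
  [6→7]: (7.3+5.7)/2 × 1 = 6.5
  [7→11]: (5.7+2.2)/2 × 4 = 15.8
  [11→13]: (2.2+1.4)/2 × 2 = 3.6
  [13→16]: (1.4+0.7)/2 × 3 = 3.15
  Sum = 95.1 ng/mL·hr

AUC = 95.1 ng/mL·hr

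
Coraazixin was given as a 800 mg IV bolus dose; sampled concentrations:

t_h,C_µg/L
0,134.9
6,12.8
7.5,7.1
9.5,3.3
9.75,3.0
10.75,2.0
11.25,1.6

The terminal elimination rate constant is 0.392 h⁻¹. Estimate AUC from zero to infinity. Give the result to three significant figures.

Trapezoidal AUC_0→11.25:
  [0→6]: (134.9+12.8)/2 × 6 = 443.1
  [6→7.5]: (12.8+7.1)/2 × 1.5 = 14.925
  [7.5→9.5]: (7.1+3.3)/2 × 2 = 10.4
  [9.5→9.75]: (3.3+3.0)/2 × 0.25 = 0.7875
  [9.75→10.75]: (3.0+2.0)/2 × 1 = 2.5
  [10.75→11.25]: (2.0+1.6)/2 × 0.5 = 0.9
  Sum = 472.6125 µg/L·h
Extrapolated tail: C_last / k_e = 1.6 / 0.392 = 4.082
AUC_0→∞ = 472.6125 + 4.082 = 476.6945 µg/L·h

AUC = 477 µg/L·h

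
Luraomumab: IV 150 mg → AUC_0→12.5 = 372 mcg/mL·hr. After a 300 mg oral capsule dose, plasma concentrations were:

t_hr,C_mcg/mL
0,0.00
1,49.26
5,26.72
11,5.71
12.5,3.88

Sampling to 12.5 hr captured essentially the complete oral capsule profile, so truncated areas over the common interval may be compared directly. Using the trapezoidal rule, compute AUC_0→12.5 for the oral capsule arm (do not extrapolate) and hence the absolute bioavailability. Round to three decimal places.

Trapezoidal AUC_0→12.5 (oral capsule):
  [0→1]: (0.00+49.26)/2 × 1 = 24.63
  [1→5]: (49.26+26.72)/2 × 4 = 151.96
  [5→11]: (26.72+5.71)/2 × 6 = 97.29
  [11→12.5]: (5.71+3.88)/2 × 1.5 = 7.1925
  Sum = 281.0725 mcg/mL·hr
F = (AUC_ev/D_ev)/(AUC_iv/D_iv) = (281.0725/300)/(372/150) = 0.936908/2.48 = 0.3778

F = 0.378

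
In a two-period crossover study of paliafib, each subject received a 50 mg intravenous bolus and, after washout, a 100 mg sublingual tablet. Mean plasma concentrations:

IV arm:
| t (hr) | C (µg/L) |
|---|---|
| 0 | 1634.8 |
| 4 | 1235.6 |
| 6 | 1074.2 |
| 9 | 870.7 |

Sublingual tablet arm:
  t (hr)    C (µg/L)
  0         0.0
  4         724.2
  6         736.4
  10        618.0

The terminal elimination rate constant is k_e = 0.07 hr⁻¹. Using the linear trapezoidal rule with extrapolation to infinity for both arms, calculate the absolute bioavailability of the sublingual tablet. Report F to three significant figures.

Trapezoidal AUC_0→9 (IV):
  [0→4]: (1634.8+1235.6)/2 × 4 = 5740.8
  [4→6]: (1235.6+1074.2)/2 × 2 = 2309.8
  [6→9]: (1074.2+870.7)/2 × 3 = 2917.35
  Sum = 10967.95 µg/L·hr
IV tail: 870.7/0.07 = 12438.571; AUC_iv,0→∞ = 10967.95 + 12438.571 = 23406.521 µg/L·hr
Trapezoidal AUC_0→10 (sublingual tablet):
  [0→4]: (0.0+724.2)/2 × 4 = 1448.4
  [4→6]: (724.2+736.4)/2 × 2 = 1460.6
  [6→10]: (736.4+618.0)/2 × 4 = 2708.8
  Sum = 5617.8 µg/L·hr
sublingual tablet tail: 618.0/0.07 = 8828.571; AUC_ev,0→∞ = 5617.8 + 8828.571 = 14446.371 µg/L·hr
F = (AUC_ev/D_ev)/(AUC_iv/D_iv) = (14446.371/100)/(23406.521/50) = 144.46371/468.13042 = 0.3086

F = 0.309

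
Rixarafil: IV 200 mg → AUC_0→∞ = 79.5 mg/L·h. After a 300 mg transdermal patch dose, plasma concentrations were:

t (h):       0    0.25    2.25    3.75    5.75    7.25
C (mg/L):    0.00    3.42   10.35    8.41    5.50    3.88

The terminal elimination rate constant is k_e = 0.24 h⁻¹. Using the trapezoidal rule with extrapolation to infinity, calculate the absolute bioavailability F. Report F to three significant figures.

F = 0.548

Trapezoidal AUC_0→7.25 (transdermal patch):
  [0→0.25]: (0.00+3.42)/2 × 0.25 = 0.4275
  [0.25→2.25]: (3.42+10.35)/2 × 2 = 13.77
  [2.25→3.75]: (10.35+8.41)/2 × 1.5 = 14.07
  [3.75→5.75]: (8.41+5.50)/2 × 2 = 13.91
  [5.75→7.25]: (5.50+3.88)/2 × 1.5 = 7.035
  Sum = 49.2125 mg/L·h
Tail: C_last/k_e = 3.88/0.24 = 16.167
AUC_0→∞ (transdermal patch) = 49.2125 + 16.167 = 65.3795 mg/L·h
F = (AUC_ev/D_ev)/(AUC_iv/D_iv) = (65.3795/300)/(79.5/200) = 0.217932/0.3975 = 0.5483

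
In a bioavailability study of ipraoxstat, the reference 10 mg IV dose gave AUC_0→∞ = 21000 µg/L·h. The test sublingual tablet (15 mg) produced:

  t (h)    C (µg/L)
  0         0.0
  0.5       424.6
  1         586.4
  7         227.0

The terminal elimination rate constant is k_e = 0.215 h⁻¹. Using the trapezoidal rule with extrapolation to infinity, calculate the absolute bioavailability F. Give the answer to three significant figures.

Trapezoidal AUC_0→7 (sublingual tablet):
  [0→0.5]: (0.0+424.6)/2 × 0.5 = 106.15
  [0.5→1]: (424.6+586.4)/2 × 0.5 = 252.75
  [1→7]: (586.4+227.0)/2 × 6 = 2440.2
  Sum = 2799.1 µg/L·h
Tail: C_last/k_e = 227.0/0.215 = 1055.814
AUC_0→∞ (sublingual tablet) = 2799.1 + 1055.814 = 3854.914 µg/L·h
F = (AUC_ev/D_ev)/(AUC_iv/D_iv) = (3854.914/15)/(21000/10) = 256.994/2100 = 0.1224

F = 0.122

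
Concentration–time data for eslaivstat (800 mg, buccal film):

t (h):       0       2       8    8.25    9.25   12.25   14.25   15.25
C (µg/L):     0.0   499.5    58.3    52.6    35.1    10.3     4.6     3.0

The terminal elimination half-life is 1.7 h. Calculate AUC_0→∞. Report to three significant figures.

AUC = 2320 µg/L·h

Trapezoidal AUC_0→15.25:
  [0→2]: (0.0+499.5)/2 × 2 = 499.5
  [2→8]: (499.5+58.3)/2 × 6 = 1673.4
  [8→8.25]: (58.3+52.6)/2 × 0.25 = 13.8625
  [8.25→9.25]: (52.6+35.1)/2 × 1 = 43.85
  [9.25→12.25]: (35.1+10.3)/2 × 3 = 68.1
  [12.25→14.25]: (10.3+4.6)/2 × 2 = 14.9
  [14.25→15.25]: (4.6+3.0)/2 × 1 = 3.8
  Sum = 2317.4125 µg/L·h
k_e = ln2 / t½ = 0.693147 / 1.7 = 0.4077 h^-1
Extrapolated tail: C_last / k_e = 3.0 / 0.4077 = 7.358
AUC_0→∞ = 2317.4125 + 7.358 = 2324.7705 µg/L·h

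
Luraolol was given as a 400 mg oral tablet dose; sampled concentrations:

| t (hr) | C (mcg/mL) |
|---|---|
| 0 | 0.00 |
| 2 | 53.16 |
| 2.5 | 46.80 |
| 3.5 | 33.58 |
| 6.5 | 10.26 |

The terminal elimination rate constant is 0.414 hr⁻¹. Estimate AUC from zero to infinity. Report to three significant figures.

Trapezoidal AUC_0→6.5:
  [0→2]: (0.00+53.16)/2 × 2 = 53.16
  [2→2.5]: (53.16+46.80)/2 × 0.5 = 24.99
  [2.5→3.5]: (46.80+33.58)/2 × 1 = 40.19
  [3.5→6.5]: (33.58+10.26)/2 × 3 = 65.76
  Sum = 184.1 mcg/mL·hr
Extrapolated tail: C_last / k_e = 10.26 / 0.414 = 24.783
AUC_0→∞ = 184.1 + 24.783 = 208.883 mcg/mL·hr

AUC = 209 mcg/mL·hr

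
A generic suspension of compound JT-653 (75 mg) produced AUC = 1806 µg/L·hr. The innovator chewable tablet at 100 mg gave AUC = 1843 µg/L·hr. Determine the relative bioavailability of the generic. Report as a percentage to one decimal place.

F_rel = (AUC_test/D_test) / (AUC_ref/D_ref)
      = (1806/75) / (1843/100)
      = 24.08 / 18.43 = 1.3066 = 130.66%

F_rel = 130.7%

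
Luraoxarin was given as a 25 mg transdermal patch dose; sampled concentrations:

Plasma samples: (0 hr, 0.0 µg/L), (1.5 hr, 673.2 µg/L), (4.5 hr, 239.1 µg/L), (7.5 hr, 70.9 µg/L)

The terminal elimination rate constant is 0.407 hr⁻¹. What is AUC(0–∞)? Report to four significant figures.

AUC = 2513 µg/L·hr

Trapezoidal AUC_0→7.5:
  [0→1.5]: (0.0+673.2)/2 × 1.5 = 504.9
  [1.5→4.5]: (673.2+239.1)/2 × 3 = 1368.45
  [4.5→7.5]: (239.1+70.9)/2 × 3 = 465.0
  Sum = 2338.35 µg/L·hr
Extrapolated tail: C_last / k_e = 70.9 / 0.407 = 174.201
AUC_0→∞ = 2338.35 + 174.201 = 2512.551 µg/L·hr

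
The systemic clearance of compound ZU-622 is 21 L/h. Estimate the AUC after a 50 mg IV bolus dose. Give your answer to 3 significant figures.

AUC = 2.38 mg/L·h

AUC_0→∞ = Dose_iv / CL
        = 50 / 21 = 2.38095 mg/L·h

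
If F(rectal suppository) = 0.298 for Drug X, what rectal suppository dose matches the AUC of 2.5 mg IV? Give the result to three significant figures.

For equal systemic exposure: F × D_ev = D_iv
D_ev = D_iv / F = 2.5 / 0.298 = 8.38926 mg

D_rectal = 8.39 mg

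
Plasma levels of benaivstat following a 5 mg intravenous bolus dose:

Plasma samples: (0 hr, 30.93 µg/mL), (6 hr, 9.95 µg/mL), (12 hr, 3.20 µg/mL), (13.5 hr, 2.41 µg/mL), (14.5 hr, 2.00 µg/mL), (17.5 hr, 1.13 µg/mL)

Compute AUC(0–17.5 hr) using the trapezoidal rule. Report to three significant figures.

Trapezoidal AUC_0→17.5:
  [0→6]: (30.93+9.95)/2 × 6 = 122.64
  [6→12]: (9.95+3.20)/2 × 6 = 39.45
  [12→13.5]: (3.20+2.41)/2 × 1.5 = 4.2075
  [13.5→14.5]: (2.41+2.00)/2 × 1 = 2.205
  [14.5→17.5]: (2.00+1.13)/2 × 3 = 4.695
  Sum = 173.1975 µg/mL·hr

AUC = 173 µg/mL·hr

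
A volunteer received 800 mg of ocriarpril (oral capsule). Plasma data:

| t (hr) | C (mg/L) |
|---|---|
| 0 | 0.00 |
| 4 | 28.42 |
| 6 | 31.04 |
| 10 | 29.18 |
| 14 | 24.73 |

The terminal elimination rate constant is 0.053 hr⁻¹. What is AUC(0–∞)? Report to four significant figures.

Trapezoidal AUC_0→14:
  [0→4]: (0.00+28.42)/2 × 4 = 56.84
  [4→6]: (28.42+31.04)/2 × 2 = 59.46
  [6→10]: (31.04+29.18)/2 × 4 = 120.44
  [10→14]: (29.18+24.73)/2 × 4 = 107.82
  Sum = 344.56 mg/L·hr
Extrapolated tail: C_last / k_e = 24.73 / 0.053 = 466.604
AUC_0→∞ = 344.56 + 466.604 = 811.164 mg/L·hr

AUC = 811.2 mg/L·hr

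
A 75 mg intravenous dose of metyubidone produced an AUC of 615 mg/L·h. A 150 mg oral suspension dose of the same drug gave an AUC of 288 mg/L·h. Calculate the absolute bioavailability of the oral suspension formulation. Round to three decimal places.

F = 0.234

F = (AUC_ev / D_ev) / (AUC_iv / D_iv)
  = (288/150) / (615/75)
  = 1.92 / 8.2 = 0.2341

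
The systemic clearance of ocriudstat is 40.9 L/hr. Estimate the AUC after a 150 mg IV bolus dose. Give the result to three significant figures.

AUC = 3.67 mg/L·hr

AUC_0→∞ = Dose_iv / CL
        = 150 / 40.9 = 3.66748 mg/L·hr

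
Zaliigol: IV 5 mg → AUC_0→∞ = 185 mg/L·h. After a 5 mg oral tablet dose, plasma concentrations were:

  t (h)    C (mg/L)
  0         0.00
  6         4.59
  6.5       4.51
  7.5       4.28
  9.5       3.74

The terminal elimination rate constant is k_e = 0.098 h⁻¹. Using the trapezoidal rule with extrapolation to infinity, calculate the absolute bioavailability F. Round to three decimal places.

Trapezoidal AUC_0→9.5 (oral tablet):
  [0→6]: (0.00+4.59)/2 × 6 = 13.77
  [6→6.5]: (4.59+4.51)/2 × 0.5 = 2.275
  [6.5→7.5]: (4.51+4.28)/2 × 1 = 4.395
  [7.5→9.5]: (4.28+3.74)/2 × 2 = 8.02
  Sum = 28.46 mg/L·h
Tail: C_last/k_e = 3.74/0.098 = 38.163
AUC_0→∞ (oral tablet) = 28.46 + 38.163 = 66.623 mg/L·h
F = (AUC_ev/D_ev)/(AUC_iv/D_iv) = (66.623/5)/(185/5) = 13.3246/37 = 0.3601

F = 0.360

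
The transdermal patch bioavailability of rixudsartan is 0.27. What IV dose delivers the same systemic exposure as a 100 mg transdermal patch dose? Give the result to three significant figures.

Systemic exposure from an extravascular dose = F × D_ev, so the equivalent IV dose is F × D_ev.
D_iv = F × D_ev = 0.27 × 100 = 27 mg

D_iv = 27.0 mg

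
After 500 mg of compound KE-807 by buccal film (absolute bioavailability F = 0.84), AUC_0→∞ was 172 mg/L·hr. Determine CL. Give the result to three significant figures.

CL = F × Dose / AUC_0→∞
   = 0.84 × 500 / 172 = 2.44186 L/hr

CL = 2.44 L/hr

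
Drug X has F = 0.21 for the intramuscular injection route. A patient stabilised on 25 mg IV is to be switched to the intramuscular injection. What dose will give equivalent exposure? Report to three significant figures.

D_intramuscular = 119 mg

For equal systemic exposure: F × D_ev = D_iv
D_ev = D_iv / F = 25 / 0.21 = 119.048 mg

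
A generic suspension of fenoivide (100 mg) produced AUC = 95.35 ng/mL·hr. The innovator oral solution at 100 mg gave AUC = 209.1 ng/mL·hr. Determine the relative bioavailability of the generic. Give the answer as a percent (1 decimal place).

F_rel = 45.6%

F_rel = (AUC_test/D_test) / (AUC_ref/D_ref)
      = (95.35/100) / (209.1/100)
      = 0.9535 / 2.091 = 0.4560 = 45.60%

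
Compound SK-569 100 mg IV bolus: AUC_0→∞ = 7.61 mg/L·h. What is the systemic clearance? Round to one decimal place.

CL = 13.1 L/h

CL = Dose_iv / AUC_0→∞
   = 100 / 7.61 = 13.1406 L/h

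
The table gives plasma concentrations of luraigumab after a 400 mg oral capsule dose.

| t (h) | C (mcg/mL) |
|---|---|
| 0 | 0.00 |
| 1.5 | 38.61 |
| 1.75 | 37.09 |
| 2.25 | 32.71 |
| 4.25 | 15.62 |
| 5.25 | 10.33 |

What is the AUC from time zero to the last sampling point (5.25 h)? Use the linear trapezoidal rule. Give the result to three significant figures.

Trapezoidal AUC_0→5.25:
  [0→1.5]: (0.00+38.61)/2 × 1.5 = 28.9575
  [1.5→1.75]: (38.61+37.09)/2 × 0.25 = 9.4625
  [1.75→2.25]: (37.09+32.71)/2 × 0.5 = 17.45
  [2.25→4.25]: (32.71+15.62)/2 × 2 = 48.33
  [4.25→5.25]: (15.62+10.33)/2 × 1 = 12.975
  Sum = 117.175 mcg/mL·h

AUC = 117 mcg/mL·h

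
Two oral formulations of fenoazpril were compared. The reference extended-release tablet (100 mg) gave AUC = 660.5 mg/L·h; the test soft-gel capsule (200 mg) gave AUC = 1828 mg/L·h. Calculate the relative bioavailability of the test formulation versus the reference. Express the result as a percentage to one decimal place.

F_rel = (AUC_test/D_test) / (AUC_ref/D_ref)
      = (1828/200) / (660.5/100)
      = 9.14 / 6.605 = 1.3838 = 138.38%

F_rel = 138.4%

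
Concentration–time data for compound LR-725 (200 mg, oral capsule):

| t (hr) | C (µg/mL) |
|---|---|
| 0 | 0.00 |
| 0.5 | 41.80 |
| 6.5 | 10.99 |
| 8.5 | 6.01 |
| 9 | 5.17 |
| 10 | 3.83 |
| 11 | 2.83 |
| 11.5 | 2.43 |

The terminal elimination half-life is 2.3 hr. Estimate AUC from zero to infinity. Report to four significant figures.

AUC = 205.8 µg/mL·hr

Trapezoidal AUC_0→11.5:
  [0→0.5]: (0.00+41.80)/2 × 0.5 = 10.45
  [0.5→6.5]: (41.80+10.99)/2 × 6 = 158.37
  [6.5→8.5]: (10.99+6.01)/2 × 2 = 17.0
  [8.5→9]: (6.01+5.17)/2 × 0.5 = 2.795
  [9→10]: (5.17+3.83)/2 × 1 = 4.5
  [10→11]: (3.83+2.83)/2 × 1 = 3.33
  [11→11.5]: (2.83+2.43)/2 × 0.5 = 1.315
  Sum = 197.76 µg/mL·hr
k_e = ln2 / t½ = 0.693147 / 2.3 = 0.3014 hr^-1
Extrapolated tail: C_last / k_e = 2.43 / 0.3014 = 8.062
AUC_0→∞ = 197.76 + 8.062 = 205.822 µg/mL·hr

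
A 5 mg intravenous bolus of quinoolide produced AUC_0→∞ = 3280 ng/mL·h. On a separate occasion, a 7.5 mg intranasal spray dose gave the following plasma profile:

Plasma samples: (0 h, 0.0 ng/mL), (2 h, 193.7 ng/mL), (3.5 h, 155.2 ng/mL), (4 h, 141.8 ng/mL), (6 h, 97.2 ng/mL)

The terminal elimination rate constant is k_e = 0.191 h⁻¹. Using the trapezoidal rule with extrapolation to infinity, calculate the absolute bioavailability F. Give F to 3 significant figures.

Trapezoidal AUC_0→6 (intranasal spray):
  [0→2]: (0.0+193.7)/2 × 2 = 193.7
  [2→3.5]: (193.7+155.2)/2 × 1.5 = 261.675
  [3.5→4]: (155.2+141.8)/2 × 0.5 = 74.25
  [4→6]: (141.8+97.2)/2 × 2 = 239.0
  Sum = 768.625 ng/mL·h
Tail: C_last/k_e = 97.2/0.191 = 508.901
AUC_0→∞ (intranasal spray) = 768.625 + 508.901 = 1277.526 ng/mL·h
F = (AUC_ev/D_ev)/(AUC_iv/D_iv) = (1277.526/7.5)/(3280/5) = 170.3368/656 = 0.2597

F = 0.260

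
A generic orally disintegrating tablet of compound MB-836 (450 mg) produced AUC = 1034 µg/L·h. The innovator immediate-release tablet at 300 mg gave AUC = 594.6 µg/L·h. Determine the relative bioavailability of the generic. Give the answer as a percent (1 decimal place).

F_rel = (AUC_test/D_test) / (AUC_ref/D_ref)
      = (1034/450) / (594.6/300)
      = 2.29778 / 1.982 = 1.1593 = 115.93%

F_rel = 115.9%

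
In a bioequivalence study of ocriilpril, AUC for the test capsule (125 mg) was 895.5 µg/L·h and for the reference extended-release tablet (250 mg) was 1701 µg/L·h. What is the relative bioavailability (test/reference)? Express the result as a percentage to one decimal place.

F_rel = (AUC_test/D_test) / (AUC_ref/D_ref)
      = (895.5/125) / (1701/250)
      = 7.164 / 6.804 = 1.0529 = 105.29%

F_rel = 105.3%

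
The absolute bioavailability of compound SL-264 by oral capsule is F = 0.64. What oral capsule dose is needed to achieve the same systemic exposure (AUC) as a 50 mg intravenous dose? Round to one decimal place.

For equal systemic exposure: F × D_ev = D_iv
D_ev = D_iv / F = 50 / 0.64 = 78.125 mg

D_oral = 78.1 mg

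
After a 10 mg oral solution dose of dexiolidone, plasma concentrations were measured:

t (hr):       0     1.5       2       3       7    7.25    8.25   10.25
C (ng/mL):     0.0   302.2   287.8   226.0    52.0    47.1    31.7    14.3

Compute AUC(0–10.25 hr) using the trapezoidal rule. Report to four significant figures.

Trapezoidal AUC_0→10.25:
  [0→1.5]: (0.0+302.2)/2 × 1.5 = 226.65
  [1.5→2]: (302.2+287.8)/2 × 0.5 = 147.5
  [2→3]: (287.8+226.0)/2 × 1 = 256.9
  [3→7]: (226.0+52.0)/2 × 4 = 556.0
  [7→7.25]: (52.0+47.1)/2 × 0.25 = 12.3875
  [7.25→8.25]: (47.1+31.7)/2 × 1 = 39.4
  [8.25→10.25]: (31.7+14.3)/2 × 2 = 46.0
  Sum = 1284.8375 ng/mL·hr

AUC = 1285 ng/mL·hr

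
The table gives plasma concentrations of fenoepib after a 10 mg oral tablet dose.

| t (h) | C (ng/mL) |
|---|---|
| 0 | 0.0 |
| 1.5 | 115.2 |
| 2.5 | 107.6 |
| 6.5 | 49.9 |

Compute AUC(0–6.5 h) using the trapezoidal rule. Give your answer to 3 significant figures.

Trapezoidal AUC_0→6.5:
  [0→1.5]: (0.0+115.2)/2 × 1.5 = 86.4
  [1.5→2.5]: (115.2+107.6)/2 × 1 = 111.4
  [2.5→6.5]: (107.6+49.9)/2 × 4 = 315.0
  Sum = 512.8 ng/mL·h

AUC = 513 ng/mL·h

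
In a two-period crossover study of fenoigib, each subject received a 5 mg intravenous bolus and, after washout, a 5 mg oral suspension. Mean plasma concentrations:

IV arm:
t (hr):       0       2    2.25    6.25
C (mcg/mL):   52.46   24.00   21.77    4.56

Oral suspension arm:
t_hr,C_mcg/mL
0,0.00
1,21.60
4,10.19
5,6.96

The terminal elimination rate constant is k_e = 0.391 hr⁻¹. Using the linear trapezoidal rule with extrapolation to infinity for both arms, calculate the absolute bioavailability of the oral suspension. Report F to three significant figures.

Trapezoidal AUC_0→6.25 (IV):
  [0→2]: (52.46+24.00)/2 × 2 = 76.46
  [2→2.25]: (24.00+21.77)/2 × 0.25 = 5.72125
  [2.25→6.25]: (21.77+4.56)/2 × 4 = 52.66
  Sum = 134.84125 mcg/mL·hr
IV tail: 4.56/0.391 = 11.662; AUC_iv,0→∞ = 134.84125 + 11.662 = 146.50325 mcg/mL·hr
Trapezoidal AUC_0→5 (oral suspension):
  [0→1]: (0.00+21.60)/2 × 1 = 10.8
  [1→4]: (21.60+10.19)/2 × 3 = 47.685
  [4→5]: (10.19+6.96)/2 × 1 = 8.575
  Sum = 67.06 mcg/mL·hr
oral suspension tail: 6.96/0.391 = 17.801; AUC_ev,0→∞ = 67.06 + 17.801 = 84.861 mcg/mL·hr
F = (AUC_ev/D_ev)/(AUC_iv/D_iv) = (84.861/5)/(146.50325/5) = 16.9722/29.30065 = 0.5792

F = 0.579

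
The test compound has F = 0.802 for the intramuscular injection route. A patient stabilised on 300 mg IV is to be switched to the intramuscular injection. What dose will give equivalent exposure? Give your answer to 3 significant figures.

For equal systemic exposure: F × D_ev = D_iv
D_ev = D_iv / F = 300 / 0.802 = 374.065 mg

D_intramuscular = 374 mg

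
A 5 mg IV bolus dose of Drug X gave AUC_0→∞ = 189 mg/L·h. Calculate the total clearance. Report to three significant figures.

CL = 0.0265 L/h

CL = Dose_iv / AUC_0→∞
   = 5 / 189 = 0.026455 L/h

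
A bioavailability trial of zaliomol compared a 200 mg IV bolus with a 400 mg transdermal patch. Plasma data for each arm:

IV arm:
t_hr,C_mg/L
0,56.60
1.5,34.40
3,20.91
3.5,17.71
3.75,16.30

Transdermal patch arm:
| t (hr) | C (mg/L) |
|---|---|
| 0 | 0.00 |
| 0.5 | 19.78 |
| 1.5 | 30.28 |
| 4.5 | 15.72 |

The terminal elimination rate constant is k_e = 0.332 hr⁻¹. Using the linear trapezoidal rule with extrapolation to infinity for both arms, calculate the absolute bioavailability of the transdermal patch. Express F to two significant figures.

Trapezoidal AUC_0→3.75 (IV):
  [0→1.5]: (56.60+34.40)/2 × 1.5 = 68.25
  [1.5→3]: (34.40+20.91)/2 × 1.5 = 41.4825
  [3→3.5]: (20.91+17.71)/2 × 0.5 = 9.655
  [3.5→3.75]: (17.71+16.30)/2 × 0.25 = 4.25125
  Sum = 123.63875 mg/L·hr
IV tail: 16.30/0.332 = 49.096; AUC_iv,0→∞ = 123.63875 + 49.096 = 172.73475 mg/L·hr
Trapezoidal AUC_0→4.5 (transdermal patch):
  [0→0.5]: (0.00+19.78)/2 × 0.5 = 4.945
  [0.5→1.5]: (19.78+30.28)/2 × 1 = 25.03
  [1.5→4.5]: (30.28+15.72)/2 × 3 = 69.0
  Sum = 98.975 mg/L·hr
transdermal patch tail: 15.72/0.332 = 47.349; AUC_ev,0→∞ = 98.975 + 47.349 = 146.324 mg/L·hr
F = (AUC_ev/D_ev)/(AUC_iv/D_iv) = (146.324/400)/(172.73475/200) = 0.36581/0.86367375 = 0.4236

F = 0.42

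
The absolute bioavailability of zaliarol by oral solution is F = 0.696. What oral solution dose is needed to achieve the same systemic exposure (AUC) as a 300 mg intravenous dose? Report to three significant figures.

For equal systemic exposure: F × D_ev = D_iv
D_ev = D_iv / F = 300 / 0.696 = 431.034 mg

D_oral = 431 mg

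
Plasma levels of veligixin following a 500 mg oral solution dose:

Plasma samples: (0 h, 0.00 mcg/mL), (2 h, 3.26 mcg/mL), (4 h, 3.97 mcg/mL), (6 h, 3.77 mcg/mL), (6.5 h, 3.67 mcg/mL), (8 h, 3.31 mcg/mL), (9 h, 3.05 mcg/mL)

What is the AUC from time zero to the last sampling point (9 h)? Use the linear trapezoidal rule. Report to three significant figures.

Trapezoidal AUC_0→9:
  [0→2]: (0.00+3.26)/2 × 2 = 3.26
  [2→4]: (3.26+3.97)/2 × 2 = 7.23
  [4→6]: (3.97+3.77)/2 × 2 = 7.74
  [6→6.5]: (3.77+3.67)/2 × 0.5 = 1.86
  [6.5→8]: (3.67+3.31)/2 × 1.5 = 5.235
  [8→9]: (3.31+3.05)/2 × 1 = 3.18
  Sum = 28.505 mcg/mL·h

AUC = 28.5 mcg/mL·h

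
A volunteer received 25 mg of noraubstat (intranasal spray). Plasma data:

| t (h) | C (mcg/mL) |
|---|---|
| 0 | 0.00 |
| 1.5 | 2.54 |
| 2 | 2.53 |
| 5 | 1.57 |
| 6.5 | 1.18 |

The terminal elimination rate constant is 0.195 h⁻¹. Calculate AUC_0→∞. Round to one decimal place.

Trapezoidal AUC_0→6.5:
  [0→1.5]: (0.00+2.54)/2 × 1.5 = 1.905
  [1.5→2]: (2.54+2.53)/2 × 0.5 = 1.2675
  [2→5]: (2.53+1.57)/2 × 3 = 6.15
  [5→6.5]: (1.57+1.18)/2 × 1.5 = 2.0625
  Sum = 11.385 mcg/mL·h
Extrapolated tail: C_last / k_e = 1.18 / 0.195 = 6.051
AUC_0→∞ = 11.385 + 6.051 = 17.436 mcg/mL·h

AUC = 17.4 mcg/mL·h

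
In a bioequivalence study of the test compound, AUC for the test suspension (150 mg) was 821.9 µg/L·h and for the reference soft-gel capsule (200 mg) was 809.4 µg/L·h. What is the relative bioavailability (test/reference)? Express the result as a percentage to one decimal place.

F_rel = 135.4%

F_rel = (AUC_test/D_test) / (AUC_ref/D_ref)
      = (821.9/150) / (809.4/200)
      = 5.47933 / 4.047 = 1.3539 = 135.39%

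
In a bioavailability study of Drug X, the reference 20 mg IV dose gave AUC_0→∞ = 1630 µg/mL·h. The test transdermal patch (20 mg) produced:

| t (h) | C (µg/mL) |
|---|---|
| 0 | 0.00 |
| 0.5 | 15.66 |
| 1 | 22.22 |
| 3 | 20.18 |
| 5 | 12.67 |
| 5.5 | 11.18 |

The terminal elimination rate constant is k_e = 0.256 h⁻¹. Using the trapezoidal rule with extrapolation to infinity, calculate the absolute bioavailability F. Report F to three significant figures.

F = 0.0848

Trapezoidal AUC_0→5.5 (transdermal patch):
  [0→0.5]: (0.00+15.66)/2 × 0.5 = 3.915
  [0.5→1]: (15.66+22.22)/2 × 0.5 = 9.47
  [1→3]: (22.22+20.18)/2 × 2 = 42.4
  [3→5]: (20.18+12.67)/2 × 2 = 32.85
  [5→5.5]: (12.67+11.18)/2 × 0.5 = 5.9625
  Sum = 94.5975 µg/mL·h
Tail: C_last/k_e = 11.18/0.256 = 43.672
AUC_0→∞ (transdermal patch) = 94.5975 + 43.672 = 138.2695 µg/mL·h
F = (AUC_ev/D_ev)/(AUC_iv/D_iv) = (138.2695/20)/(1630/20) = 6.913475/81.5 = 0.0848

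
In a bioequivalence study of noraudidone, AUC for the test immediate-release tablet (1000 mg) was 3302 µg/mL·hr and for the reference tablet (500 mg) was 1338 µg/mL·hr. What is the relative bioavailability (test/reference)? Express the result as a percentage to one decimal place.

F_rel = 123.4%

F_rel = (AUC_test/D_test) / (AUC_ref/D_ref)
      = (3302/1000) / (1338/500)
      = 3.302 / 2.676 = 1.2339 = 123.39%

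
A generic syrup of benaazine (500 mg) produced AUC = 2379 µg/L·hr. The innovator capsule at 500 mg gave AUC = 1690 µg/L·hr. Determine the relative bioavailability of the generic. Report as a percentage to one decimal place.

F_rel = (AUC_test/D_test) / (AUC_ref/D_ref)
      = (2379/500) / (1690/500)
      = 4.758 / 3.38 = 1.4077 = 140.77%

F_rel = 140.8%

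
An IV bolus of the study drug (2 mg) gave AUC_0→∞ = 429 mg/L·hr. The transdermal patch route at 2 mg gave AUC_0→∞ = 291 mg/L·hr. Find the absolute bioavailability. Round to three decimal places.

F = 0.678

F = (AUC_ev / D_ev) / (AUC_iv / D_iv)
  = (291/2) / (429/2)
  = 145.5 / 214.5 = 0.6783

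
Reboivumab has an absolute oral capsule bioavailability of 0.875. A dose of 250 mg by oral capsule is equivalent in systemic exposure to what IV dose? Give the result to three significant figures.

Systemic exposure from an extravascular dose = F × D_ev, so the equivalent IV dose is F × D_ev.
D_iv = F × D_ev = 0.875 × 250 = 218.75 mg

D_iv = 219 mg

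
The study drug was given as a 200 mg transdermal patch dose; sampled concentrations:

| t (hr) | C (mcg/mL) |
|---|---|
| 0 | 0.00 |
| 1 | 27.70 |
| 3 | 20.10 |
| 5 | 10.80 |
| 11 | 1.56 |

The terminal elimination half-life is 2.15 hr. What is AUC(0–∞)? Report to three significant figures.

Trapezoidal AUC_0→11:
  [0→1]: (0.00+27.70)/2 × 1 = 13.85
  [1→3]: (27.70+20.10)/2 × 2 = 47.8
  [3→5]: (20.10+10.80)/2 × 2 = 30.9
  [5→11]: (10.80+1.56)/2 × 6 = 37.08
  Sum = 129.63 mcg/mL·hr
k_e = ln2 / t½ = 0.693147 / 2.15 = 0.3224 hr^-1
Extrapolated tail: C_last / k_e = 1.56 / 0.3224 = 4.839
AUC_0→∞ = 129.63 + 4.839 = 134.469 mcg/mL·hr

AUC = 134 mcg/mL·hr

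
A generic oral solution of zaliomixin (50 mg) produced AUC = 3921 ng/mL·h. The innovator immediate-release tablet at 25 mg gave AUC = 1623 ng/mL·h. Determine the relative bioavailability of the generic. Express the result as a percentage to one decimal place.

F_rel = (AUC_test/D_test) / (AUC_ref/D_ref)
      = (3921/50) / (1623/25)
      = 78.42 / 64.92 = 1.2079 = 120.79%

F_rel = 120.8%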